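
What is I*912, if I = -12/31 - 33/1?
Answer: -943920/31 ≈ -30449.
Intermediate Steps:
I = -1035/31 (I = -12*1/31 - 33*1 = -12/31 - 33 = -1035/31 ≈ -33.387)
I*912 = -1035/31*912 = -943920/31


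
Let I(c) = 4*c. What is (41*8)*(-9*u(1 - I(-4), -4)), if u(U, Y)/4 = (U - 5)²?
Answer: -1700352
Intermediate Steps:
u(U, Y) = 4*(-5 + U)² (u(U, Y) = 4*(U - 5)² = 4*(-5 + U)²)
(41*8)*(-9*u(1 - I(-4), -4)) = (41*8)*(-36*(-5 + (1 - 4*(-4)))²) = 328*(-36*(-5 + (1 - 1*(-16)))²) = 328*(-36*(-5 + (1 + 16))²) = 328*(-36*(-5 + 17)²) = 328*(-36*12²) = 328*(-36*144) = 328*(-9*576) = 328*(-5184) = -1700352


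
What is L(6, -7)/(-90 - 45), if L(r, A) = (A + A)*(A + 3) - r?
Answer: -10/27 ≈ -0.37037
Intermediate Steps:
L(r, A) = -r + 2*A*(3 + A) (L(r, A) = (2*A)*(3 + A) - r = 2*A*(3 + A) - r = -r + 2*A*(3 + A))
L(6, -7)/(-90 - 45) = (-1*6 + 2*(-7)**2 + 6*(-7))/(-90 - 45) = (-6 + 2*49 - 42)/(-135) = (-6 + 98 - 42)*(-1/135) = 50*(-1/135) = -10/27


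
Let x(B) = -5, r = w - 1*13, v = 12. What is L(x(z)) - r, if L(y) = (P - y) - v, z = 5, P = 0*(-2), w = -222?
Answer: 228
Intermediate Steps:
P = 0
r = -235 (r = -222 - 1*13 = -222 - 13 = -235)
L(y) = -12 - y (L(y) = (0 - y) - 1*12 = -y - 12 = -12 - y)
L(x(z)) - r = (-12 - 1*(-5)) - 1*(-235) = (-12 + 5) + 235 = -7 + 235 = 228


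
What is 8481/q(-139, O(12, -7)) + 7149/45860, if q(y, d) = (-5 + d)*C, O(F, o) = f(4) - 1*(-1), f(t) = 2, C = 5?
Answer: -38886717/45860 ≈ -847.94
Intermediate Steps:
O(F, o) = 3 (O(F, o) = 2 - 1*(-1) = 2 + 1 = 3)
q(y, d) = -25 + 5*d (q(y, d) = (-5 + d)*5 = -25 + 5*d)
8481/q(-139, O(12, -7)) + 7149/45860 = 8481/(-25 + 5*3) + 7149/45860 = 8481/(-25 + 15) + 7149*(1/45860) = 8481/(-10) + 7149/45860 = 8481*(-⅒) + 7149/45860 = -8481/10 + 7149/45860 = -38886717/45860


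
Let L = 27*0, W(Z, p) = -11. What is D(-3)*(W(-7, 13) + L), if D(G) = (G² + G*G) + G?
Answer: -165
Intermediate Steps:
D(G) = G + 2*G² (D(G) = (G² + G²) + G = 2*G² + G = G + 2*G²)
L = 0
D(-3)*(W(-7, 13) + L) = (-3*(1 + 2*(-3)))*(-11 + 0) = -3*(1 - 6)*(-11) = -3*(-5)*(-11) = 15*(-11) = -165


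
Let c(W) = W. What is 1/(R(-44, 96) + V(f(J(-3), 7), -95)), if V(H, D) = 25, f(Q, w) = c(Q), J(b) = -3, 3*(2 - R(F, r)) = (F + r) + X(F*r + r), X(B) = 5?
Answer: 1/8 ≈ 0.12500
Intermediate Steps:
R(F, r) = 1/3 - F/3 - r/3 (R(F, r) = 2 - ((F + r) + 5)/3 = 2 - (5 + F + r)/3 = 2 + (-5/3 - F/3 - r/3) = 1/3 - F/3 - r/3)
f(Q, w) = Q
1/(R(-44, 96) + V(f(J(-3), 7), -95)) = 1/((1/3 - 1/3*(-44) - 1/3*96) + 25) = 1/((1/3 + 44/3 - 32) + 25) = 1/(-17 + 25) = 1/8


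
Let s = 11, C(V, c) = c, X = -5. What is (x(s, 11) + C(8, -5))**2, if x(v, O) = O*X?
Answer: 3600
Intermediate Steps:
x(v, O) = -5*O (x(v, O) = O*(-5) = -5*O)
(x(s, 11) + C(8, -5))**2 = (-5*11 - 5)**2 = (-55 - 5)**2 = (-60)**2 = 3600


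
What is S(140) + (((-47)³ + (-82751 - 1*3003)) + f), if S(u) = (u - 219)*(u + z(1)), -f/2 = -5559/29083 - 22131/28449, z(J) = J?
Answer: -18451917281716/91931363 ≈ -2.0071e+5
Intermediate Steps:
f = 178174192/91931363 (f = -2*(-5559/29083 - 22131/28449) = -2*(-5559*1/29083 - 22131*1/28449) = -2*(-5559/29083 - 2459/3161) = -2*(-89087096/91931363) = 178174192/91931363 ≈ 1.9381)
S(u) = (1 + u)*(-219 + u) (S(u) = (u - 219)*(u + 1) = (-219 + u)*(1 + u) = (1 + u)*(-219 + u))
S(140) + (((-47)³ + (-82751 - 1*3003)) + f) = (-219 + 140² - 218*140) + (((-47)³ + (-82751 - 1*3003)) + 178174192/91931363) = (-219 + 19600 - 30520) + ((-103823 + (-82751 - 3003)) + 178174192/91931363) = -11139 + ((-103823 - 85754) + 178174192/91931363) = -11139 + (-189577 + 178174192/91931363) = -11139 - 17427893829259/91931363 = -18451917281716/91931363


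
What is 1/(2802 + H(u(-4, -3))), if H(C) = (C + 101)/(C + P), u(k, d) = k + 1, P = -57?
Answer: 30/84011 ≈ 0.00035710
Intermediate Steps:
u(k, d) = 1 + k
H(C) = (101 + C)/(-57 + C) (H(C) = (C + 101)/(C - 57) = (101 + C)/(-57 + C))
1/(2802 + H(u(-4, -3))) = 1/(2802 + (101 + (1 - 4))/(-57 + (1 - 4))) = 1/(2802 + (101 - 3)/(-57 - 3)) = 1/(2802 + 98/(-60)) = 1/(2802 - 1/60*98) = 1/(2802 - 49/30) = 1/(84011/30) = 30/84011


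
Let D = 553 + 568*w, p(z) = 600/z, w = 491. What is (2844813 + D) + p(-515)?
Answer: 321798042/103 ≈ 3.1243e+6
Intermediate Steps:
D = 279441 (D = 553 + 568*491 = 553 + 278888 = 279441)
(2844813 + D) + p(-515) = (2844813 + 279441) + 600/(-515) = 3124254 + 600*(-1/515) = 3124254 - 120/103 = 321798042/103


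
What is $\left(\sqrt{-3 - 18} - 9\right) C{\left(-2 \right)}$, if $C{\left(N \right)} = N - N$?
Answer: $0$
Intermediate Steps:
$C{\left(N \right)} = 0$
$\left(\sqrt{-3 - 18} - 9\right) C{\left(-2 \right)} = \left(\sqrt{-3 - 18} - 9\right) 0 = \left(\sqrt{-21} - 9\right) 0 = \left(i \sqrt{21} - 9\right) 0 = \left(-9 + i \sqrt{21}\right) 0 = 0$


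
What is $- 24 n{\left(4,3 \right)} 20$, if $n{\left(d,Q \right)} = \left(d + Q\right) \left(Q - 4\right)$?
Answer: $3360$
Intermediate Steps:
$n{\left(d,Q \right)} = \left(-4 + Q\right) \left(Q + d\right)$ ($n{\left(d,Q \right)} = \left(Q + d\right) \left(-4 + Q\right) = \left(-4 + Q\right) \left(Q + d\right)$)
$- 24 n{\left(4,3 \right)} 20 = - 24 \left(3^{2} - 12 - 16 + 3 \cdot 4\right) 20 = - 24 \left(9 - 12 - 16 + 12\right) 20 = \left(-24\right) \left(-7\right) 20 = 168 \cdot 20 = 3360$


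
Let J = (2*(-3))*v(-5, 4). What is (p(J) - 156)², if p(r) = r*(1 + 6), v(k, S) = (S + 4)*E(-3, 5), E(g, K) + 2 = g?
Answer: 2322576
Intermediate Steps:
E(g, K) = -2 + g
v(k, S) = -20 - 5*S (v(k, S) = (S + 4)*(-2 - 3) = (4 + S)*(-5) = -20 - 5*S)
J = 240 (J = (2*(-3))*(-20 - 5*4) = -6*(-20 - 20) = -6*(-40) = 240)
p(r) = 7*r (p(r) = r*7 = 7*r)
(p(J) - 156)² = (7*240 - 156)² = (1680 - 156)² = 1524² = 2322576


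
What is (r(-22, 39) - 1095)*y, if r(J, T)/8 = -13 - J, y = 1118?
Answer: -1143714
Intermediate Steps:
r(J, T) = -104 - 8*J (r(J, T) = 8*(-13 - J) = -104 - 8*J)
(r(-22, 39) - 1095)*y = ((-104 - 8*(-22)) - 1095)*1118 = ((-104 + 176) - 1095)*1118 = (72 - 1095)*1118 = -1023*1118 = -1143714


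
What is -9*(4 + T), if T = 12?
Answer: -144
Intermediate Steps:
-9*(4 + T) = -9*(4 + 12) = -9*16 = -144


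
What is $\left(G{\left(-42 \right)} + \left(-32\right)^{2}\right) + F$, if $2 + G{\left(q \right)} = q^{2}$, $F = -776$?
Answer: $2010$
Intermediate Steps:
$G{\left(q \right)} = -2 + q^{2}$
$\left(G{\left(-42 \right)} + \left(-32\right)^{2}\right) + F = \left(\left(-2 + \left(-42\right)^{2}\right) + \left(-32\right)^{2}\right) - 776 = \left(\left(-2 + 1764\right) + 1024\right) - 776 = \left(1762 + 1024\right) - 776 = 2786 - 776 = 2010$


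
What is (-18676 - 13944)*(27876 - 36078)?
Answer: 267549240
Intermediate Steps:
(-18676 - 13944)*(27876 - 36078) = -32620*(-8202) = 267549240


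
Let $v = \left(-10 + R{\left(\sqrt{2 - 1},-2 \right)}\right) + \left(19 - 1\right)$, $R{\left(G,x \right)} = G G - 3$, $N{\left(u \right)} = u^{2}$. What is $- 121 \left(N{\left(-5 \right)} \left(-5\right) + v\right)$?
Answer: $14399$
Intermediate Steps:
$R{\left(G,x \right)} = -3 + G^{2}$ ($R{\left(G,x \right)} = G^{2} - 3 = -3 + G^{2}$)
$v = 6$ ($v = \left(-10 - \left(3 - \left(\sqrt{2 - 1}\right)^{2}\right)\right) + \left(19 - 1\right) = \left(-10 - \left(3 - \left(\sqrt{1}\right)^{2}\right)\right) + 18 = \left(-10 - \left(3 - 1^{2}\right)\right) + 18 = \left(-10 + \left(-3 + 1\right)\right) + 18 = \left(-10 - 2\right) + 18 = -12 + 18 = 6$)
$- 121 \left(N{\left(-5 \right)} \left(-5\right) + v\right) = - 121 \left(\left(-5\right)^{2} \left(-5\right) + 6\right) = - 121 \left(25 \left(-5\right) + 6\right) = - 121 \left(-125 + 6\right) = \left(-121\right) \left(-119\right) = 14399$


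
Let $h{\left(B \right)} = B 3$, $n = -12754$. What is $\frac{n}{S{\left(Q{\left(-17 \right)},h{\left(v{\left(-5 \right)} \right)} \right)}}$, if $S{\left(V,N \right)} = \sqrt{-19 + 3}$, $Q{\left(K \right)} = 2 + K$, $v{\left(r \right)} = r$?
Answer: $\frac{6377 i}{2} \approx 3188.5 i$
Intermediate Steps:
$h{\left(B \right)} = 3 B$
$S{\left(V,N \right)} = 4 i$ ($S{\left(V,N \right)} = \sqrt{-16} = 4 i$)
$\frac{n}{S{\left(Q{\left(-17 \right)},h{\left(v{\left(-5 \right)} \right)} \right)}} = - \frac{12754}{4 i} = - 12754 \left(- \frac{i}{4}\right) = \frac{6377 i}{2}$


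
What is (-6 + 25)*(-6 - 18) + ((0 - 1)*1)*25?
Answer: -481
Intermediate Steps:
(-6 + 25)*(-6 - 18) + ((0 - 1)*1)*25 = 19*(-24) - 1*1*25 = -456 - 1*25 = -456 - 25 = -481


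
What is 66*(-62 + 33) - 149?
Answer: -2063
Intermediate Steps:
66*(-62 + 33) - 149 = 66*(-29) - 149 = -1914 - 149 = -2063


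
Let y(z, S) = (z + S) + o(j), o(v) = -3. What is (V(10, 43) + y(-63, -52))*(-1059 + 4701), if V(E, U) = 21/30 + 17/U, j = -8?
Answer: -91539849/215 ≈ -4.2577e+5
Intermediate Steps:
y(z, S) = -3 + S + z (y(z, S) = (z + S) - 3 = (S + z) - 3 = -3 + S + z)
V(E, U) = 7/10 + 17/U (V(E, U) = 21*(1/30) + 17/U = 7/10 + 17/U)
(V(10, 43) + y(-63, -52))*(-1059 + 4701) = ((7/10 + 17/43) + (-3 - 52 - 63))*(-1059 + 4701) = ((7/10 + 17*(1/43)) - 118)*3642 = ((7/10 + 17/43) - 118)*3642 = (471/430 - 118)*3642 = -50269/430*3642 = -91539849/215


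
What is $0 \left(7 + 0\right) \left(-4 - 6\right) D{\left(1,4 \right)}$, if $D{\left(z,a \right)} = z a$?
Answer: $0$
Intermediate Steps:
$D{\left(z,a \right)} = a z$
$0 \left(7 + 0\right) \left(-4 - 6\right) D{\left(1,4 \right)} = 0 \left(7 + 0\right) \left(-4 - 6\right) 4 \cdot 1 = 0 \cdot 7 \left(-10\right) 4 = 0 \left(-70\right) 4 = 0 \cdot 4 = 0$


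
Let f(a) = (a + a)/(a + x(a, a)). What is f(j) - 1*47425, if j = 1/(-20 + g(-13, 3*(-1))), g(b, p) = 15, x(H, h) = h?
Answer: -47424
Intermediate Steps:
j = -⅕ (j = 1/(-20 + 15) = 1/(-5) = -⅕ ≈ -0.20000)
f(a) = 1 (f(a) = (a + a)/(a + a) = (2*a)/((2*a)) = (2*a)*(1/(2*a)) = 1)
f(j) - 1*47425 = 1 - 1*47425 = 1 - 47425 = -47424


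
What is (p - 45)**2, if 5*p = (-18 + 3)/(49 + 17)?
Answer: 982081/484 ≈ 2029.1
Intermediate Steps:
p = -1/22 (p = ((-18 + 3)/(49 + 17))/5 = (-15/66)/5 = (-15*1/66)/5 = (1/5)*(-5/22) = -1/22 ≈ -0.045455)
(p - 45)**2 = (-1/22 - 45)**2 = (-991/22)**2 = 982081/484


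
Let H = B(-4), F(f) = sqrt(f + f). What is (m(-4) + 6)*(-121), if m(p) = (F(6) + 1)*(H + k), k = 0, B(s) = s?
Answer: -242 + 968*sqrt(3) ≈ 1434.6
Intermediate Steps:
F(f) = sqrt(2)*sqrt(f) (F(f) = sqrt(2*f) = sqrt(2)*sqrt(f))
H = -4
m(p) = -4 - 8*sqrt(3) (m(p) = (sqrt(2)*sqrt(6) + 1)*(-4 + 0) = (2*sqrt(3) + 1)*(-4) = (1 + 2*sqrt(3))*(-4) = -4 - 8*sqrt(3))
(m(-4) + 6)*(-121) = ((-4 - 8*sqrt(3)) + 6)*(-121) = (2 - 8*sqrt(3))*(-121) = -242 + 968*sqrt(3)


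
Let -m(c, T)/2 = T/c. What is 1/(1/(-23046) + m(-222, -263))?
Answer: -852702/2020403 ≈ -0.42205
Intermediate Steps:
m(c, T) = -2*T/c
1/(1/(-23046) + m(-222, -263)) = 1/(1/(-23046) - 2*(-263)/(-222)) = 1/(-1/23046 - 2*(-263)*(-1/222)) = 1/(-1/23046 - 263/111) = 1/(-2020403/852702) = -852702/2020403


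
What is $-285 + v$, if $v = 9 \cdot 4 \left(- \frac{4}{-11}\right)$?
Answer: $- \frac{2991}{11} \approx -271.91$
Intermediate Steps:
$v = \frac{144}{11}$ ($v = 36 \left(\left(-4\right) \left(- \frac{1}{11}\right)\right) = 36 \cdot \frac{4}{11} = \frac{144}{11} \approx 13.091$)
$-285 + v = -285 + \frac{144}{11} = - \frac{2991}{11}$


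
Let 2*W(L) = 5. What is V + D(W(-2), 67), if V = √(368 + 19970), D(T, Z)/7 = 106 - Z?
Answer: 273 + √20338 ≈ 415.61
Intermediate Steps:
W(L) = 5/2 (W(L) = (½)*5 = 5/2)
D(T, Z) = 742 - 7*Z (D(T, Z) = 7*(106 - Z) = 742 - 7*Z)
V = √20338 ≈ 142.61
V + D(W(-2), 67) = √20338 + (742 - 7*67) = √20338 + (742 - 469) = √20338 + 273 = 273 + √20338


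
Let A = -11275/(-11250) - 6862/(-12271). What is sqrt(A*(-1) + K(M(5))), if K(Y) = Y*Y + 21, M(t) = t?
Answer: sqrt(6022301963818)/368130 ≈ 6.6662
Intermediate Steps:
A = 8622121/5521950 (A = -11275*(-1/11250) - 6862*(-1/12271) = 451/450 + 6862/12271 = 8622121/5521950 ≈ 1.5614)
K(Y) = 21 + Y**2 (K(Y) = Y**2 + 21 = 21 + Y**2)
sqrt(A*(-1) + K(M(5))) = sqrt((8622121/5521950)*(-1) + (21 + 5**2)) = sqrt(-8622121/5521950 + (21 + 25)) = sqrt(-8622121/5521950 + 46) = sqrt(245387579/5521950) = sqrt(6022301963818)/368130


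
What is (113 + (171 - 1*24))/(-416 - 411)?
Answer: -260/827 ≈ -0.31439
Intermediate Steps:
(113 + (171 - 1*24))/(-416 - 411) = (113 + (171 - 24))/(-827) = (113 + 147)*(-1/827) = 260*(-1/827) = -260/827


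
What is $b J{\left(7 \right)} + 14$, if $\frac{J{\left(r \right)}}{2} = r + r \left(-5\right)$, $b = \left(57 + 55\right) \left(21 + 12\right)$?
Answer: $-206962$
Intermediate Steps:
$b = 3696$ ($b = 112 \cdot 33 = 3696$)
$J{\left(r \right)} = - 8 r$ ($J{\left(r \right)} = 2 \left(r + r \left(-5\right)\right) = 2 \left(r - 5 r\right) = 2 \left(- 4 r\right) = - 8 r$)
$b J{\left(7 \right)} + 14 = 3696 \left(\left(-8\right) 7\right) + 14 = 3696 \left(-56\right) + 14 = -206976 + 14 = -206962$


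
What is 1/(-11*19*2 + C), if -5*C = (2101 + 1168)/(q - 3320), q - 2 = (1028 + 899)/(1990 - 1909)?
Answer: -1334155/557412001 ≈ -0.0023935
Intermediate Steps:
q = 2089/81 (q = 2 + (1028 + 899)/(1990 - 1909) = 2 + 1927/81 = 2089/81 ≈ 25.790)
C = 264789/1334155 (C = -(2101 + 1168)/(5*(2089/81 - 3320)) = -3269/(5*(-266831/81)) = -3269*(-81)/(5*266831) = -⅕*(-264789/266831) = 264789/1334155 ≈ 0.19847)
1/(-11*19*2 + C) = 1/(-11*19*2 + 264789/1334155) = 1/(-209*2 + 264789/1334155) = 1/(-418 + 264789/1334155) = 1/(-557412001/1334155) = -1334155/557412001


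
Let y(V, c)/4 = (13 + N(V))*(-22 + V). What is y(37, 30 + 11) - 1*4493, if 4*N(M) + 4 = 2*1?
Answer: -3743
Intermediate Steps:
N(M) = -½ (N(M) = -1 + (2*1)/4 = -1 + (¼)*2 = -1 + ½ = -½)
y(V, c) = -1100 + 50*V (y(V, c) = 4*((13 - ½)*(-22 + V)) = 4*(25*(-22 + V)/2) = 4*(-275 + 25*V/2) = -1100 + 50*V)
y(37, 30 + 11) - 1*4493 = (-1100 + 50*37) - 1*4493 = (-1100 + 1850) - 4493 = 750 - 4493 = -3743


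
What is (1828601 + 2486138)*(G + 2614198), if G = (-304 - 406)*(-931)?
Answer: 14131667690712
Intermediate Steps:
G = 661010 (G = -710*(-931) = 661010)
(1828601 + 2486138)*(G + 2614198) = (1828601 + 2486138)*(661010 + 2614198) = 4314739*3275208 = 14131667690712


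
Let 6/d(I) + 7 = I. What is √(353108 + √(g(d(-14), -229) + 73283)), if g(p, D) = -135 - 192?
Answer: √(353108 + 2*√18239) ≈ 594.46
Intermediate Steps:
d(I) = 6/(-7 + I)
g(p, D) = -327
√(353108 + √(g(d(-14), -229) + 73283)) = √(353108 + √(-327 + 73283)) = √(353108 + √72956) = √(353108 + 2*√18239)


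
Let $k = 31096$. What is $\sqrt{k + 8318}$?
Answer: $\sqrt{39414} \approx 198.53$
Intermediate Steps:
$\sqrt{k + 8318} = \sqrt{31096 + 8318} = \sqrt{39414}$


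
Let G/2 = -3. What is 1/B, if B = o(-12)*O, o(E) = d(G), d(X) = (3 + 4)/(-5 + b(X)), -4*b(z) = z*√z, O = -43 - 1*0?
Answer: 5/301 - 3*I*√6/602 ≈ 0.016611 - 0.012207*I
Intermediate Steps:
O = -43 (O = -43 + 0 = -43)
b(z) = -z^(3/2)/4 (b(z) = -z*√z/4 = -z^(3/2)/4)
G = -6 (G = 2*(-3) = -6)
d(X) = 7/(-5 - X^(3/2)/4) (d(X) = (3 + 4)/(-5 - X^(3/2)/4) = 7/(-5 - X^(3/2)/4))
o(E) = -28/(20 - 6*I*√6) (o(E) = -28/(20 + (-6)^(3/2)) = -28/(20 - 6*I*√6))
B = 430/11 + 129*I*√6/11 (B = (-10/11 - 3*I*√6/11)*(-43) = 430/11 + 129*I*√6/11 ≈ 39.091 + 28.726*I)
1/B = 1/(430/11 + 129*I*√6/11)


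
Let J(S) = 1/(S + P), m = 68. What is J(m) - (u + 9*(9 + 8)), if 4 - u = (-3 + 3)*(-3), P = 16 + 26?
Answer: -17269/110 ≈ -156.99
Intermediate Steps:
P = 42
u = 4 (u = 4 - (-3 + 3)*(-3) = 4 - 0*(-3) = 4 - 1*0 = 4 + 0 = 4)
J(S) = 1/(42 + S) (J(S) = 1/(S + 42) = 1/(42 + S))
J(m) - (u + 9*(9 + 8)) = 1/(42 + 68) - (4 + 9*(9 + 8)) = 1/110 - (4 + 9*17) = 1/110 - (4 + 153) = 1/110 - 1*157 = 1/110 - 157 = -17269/110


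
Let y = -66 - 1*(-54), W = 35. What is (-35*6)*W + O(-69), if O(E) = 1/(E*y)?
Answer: -6085799/828 ≈ -7350.0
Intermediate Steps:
y = -12 (y = -66 + 54 = -12)
O(E) = -1/(12*E) (O(E) = 1/(E*(-12)) = -1/12/E = -1/(12*E))
(-35*6)*W + O(-69) = -35*6*35 - 1/12/(-69) = -210*35 - 1/12*(-1/69) = -7350 + 1/828 = -6085799/828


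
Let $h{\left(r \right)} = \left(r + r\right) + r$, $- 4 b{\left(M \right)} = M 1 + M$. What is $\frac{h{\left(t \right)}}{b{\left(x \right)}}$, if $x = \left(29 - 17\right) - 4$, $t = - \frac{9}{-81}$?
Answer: $- \frac{1}{12} \approx -0.083333$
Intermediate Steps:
$t = \frac{1}{9}$ ($t = \left(-9\right) \left(- \frac{1}{81}\right) = \frac{1}{9} \approx 0.11111$)
$x = 8$ ($x = 12 - 4 = 8$)
$b{\left(M \right)} = - \frac{M}{2}$ ($b{\left(M \right)} = - \frac{M 1 + M}{4} = - \frac{M + M}{4} = - \frac{2 M}{4} = - \frac{M}{2}$)
$h{\left(r \right)} = 3 r$ ($h{\left(r \right)} = 2 r + r = 3 r$)
$\frac{h{\left(t \right)}}{b{\left(x \right)}} = \frac{3 \cdot \frac{1}{9}}{\left(- \frac{1}{2}\right) 8} = \frac{1}{3 \left(-4\right)} = \frac{1}{3} \left(- \frac{1}{4}\right) = - \frac{1}{12}$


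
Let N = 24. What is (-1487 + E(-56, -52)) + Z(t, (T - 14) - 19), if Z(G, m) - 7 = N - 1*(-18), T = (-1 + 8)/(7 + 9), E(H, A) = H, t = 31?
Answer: -1494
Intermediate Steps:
T = 7/16 ≈ 0.43750
Z(G, m) = 49 (Z(G, m) = 7 + (24 - 1*(-18)) = 7 + (24 + 18) = 7 + 42 = 49)
(-1487 + E(-56, -52)) + Z(t, (T - 14) - 19) = (-1487 - 56) + 49 = -1543 + 49 = -1494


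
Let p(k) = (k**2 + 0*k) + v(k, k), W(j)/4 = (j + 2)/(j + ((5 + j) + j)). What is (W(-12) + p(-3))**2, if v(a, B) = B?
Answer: 51076/961 ≈ 53.149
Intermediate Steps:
W(j) = 4*(2 + j)/(5 + 3*j) (W(j) = 4*((j + 2)/(j + ((5 + j) + j))) = 4*((2 + j)/(j + (5 + 2*j))) = 4*((2 + j)/(5 + 3*j)) = 4*(2 + j)/(5 + 3*j))
p(k) = k + k**2 (p(k) = (k**2 + 0*k) + k = (k**2 + 0) + k = k**2 + k = k + k**2)
(W(-12) + p(-3))**2 = (4*(2 - 12)/(5 + 3*(-12)) - 3*(1 - 3))**2 = (4*(-10)/(5 - 36) - 3*(-2))**2 = (4*(-10)/(-31) + 6)**2 = (4*(-1/31)*(-10) + 6)**2 = (40/31 + 6)**2 = (226/31)**2 = 51076/961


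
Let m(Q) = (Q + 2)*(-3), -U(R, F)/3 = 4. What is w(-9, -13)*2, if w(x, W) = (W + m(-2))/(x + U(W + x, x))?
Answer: 26/21 ≈ 1.2381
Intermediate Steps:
U(R, F) = -12 (U(R, F) = -3*4 = -12)
m(Q) = -6 - 3*Q (m(Q) = (2 + Q)*(-3) = -6 - 3*Q)
w(x, W) = W/(-12 + x) (w(x, W) = (W + (-6 - 3*(-2)))/(x - 12) = (W + (-6 + 6))/(-12 + x) = (W + 0)/(-12 + x) = W/(-12 + x))
w(-9, -13)*2 = -13/(-12 - 9)*2 = -13/(-21)*2 = -13*(-1/21)*2 = (13/21)*2 = 26/21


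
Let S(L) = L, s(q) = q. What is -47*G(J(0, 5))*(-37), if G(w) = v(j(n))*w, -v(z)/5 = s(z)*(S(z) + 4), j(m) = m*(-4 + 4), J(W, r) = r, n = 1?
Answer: 0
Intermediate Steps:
j(m) = 0 (j(m) = m*0 = 0)
v(z) = -5*z*(4 + z) (v(z) = -5*z*(z + 4) = -5*z*(4 + z))
G(w) = 0 (G(w) = (-5*0*(4 + 0))*w = (-5*0*4)*w = 0*w = 0)
-47*G(J(0, 5))*(-37) = -47*0*(-37) = 0*(-37) = 0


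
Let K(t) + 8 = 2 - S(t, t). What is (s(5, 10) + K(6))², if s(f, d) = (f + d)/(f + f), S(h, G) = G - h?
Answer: 81/4 ≈ 20.250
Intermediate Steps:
s(f, d) = (d + f)/(2*f) (s(f, d) = (d + f)/((2*f)) = (d + f)*(1/(2*f)) = (d + f)/(2*f))
K(t) = -6 (K(t) = -8 + (2 - (t - t)) = -8 + (2 - 1*0) = -8 + (2 + 0) = -8 + 2 = -6)
(s(5, 10) + K(6))² = ((½)*(10 + 5)/5 - 6)² = ((½)*(⅕)*15 - 6)² = (3/2 - 6)² = (-9/2)² = 81/4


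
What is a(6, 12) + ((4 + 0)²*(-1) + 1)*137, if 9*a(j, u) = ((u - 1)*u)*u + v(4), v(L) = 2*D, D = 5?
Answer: -16901/9 ≈ -1877.9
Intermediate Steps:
v(L) = 10 (v(L) = 2*5 = 10)
a(j, u) = 10/9 + u²*(-1 + u)/9 (a(j, u) = (((u - 1)*u)*u + 10)/9 = (((-1 + u)*u)*u + 10)/9 = ((u*(-1 + u))*u + 10)/9 = (u²*(-1 + u) + 10)/9 = (10 + u²*(-1 + u))/9 = 10/9 + u²*(-1 + u)/9)
a(6, 12) + ((4 + 0)²*(-1) + 1)*137 = (10/9 - ⅑*12² + (⅑)*12³) + ((4 + 0)²*(-1) + 1)*137 = (10/9 - ⅑*144 + (⅑)*1728) + (4²*(-1) + 1)*137 = (10/9 - 16 + 192) + (16*(-1) + 1)*137 = 1594/9 + (-16 + 1)*137 = 1594/9 - 15*137 = 1594/9 - 2055 = -16901/9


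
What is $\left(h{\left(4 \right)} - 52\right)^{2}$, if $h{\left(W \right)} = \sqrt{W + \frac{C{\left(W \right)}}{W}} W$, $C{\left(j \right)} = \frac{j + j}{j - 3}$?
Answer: $2800 - 416 \sqrt{6} \approx 1781.0$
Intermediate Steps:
$C{\left(j \right)} = \frac{2 j}{-3 + j}$
$h{\left(W \right)} = W \sqrt{W + \frac{2}{-3 + W}}$ ($h{\left(W \right)} = \sqrt{W + \frac{2 W \frac{1}{-3 + W}}{W}} W = \sqrt{W + \frac{2}{-3 + W}} W = W \sqrt{W + \frac{2}{-3 + W}}$)
$\left(h{\left(4 \right)} - 52\right)^{2} = \left(4 \sqrt{\frac{2 + 4 \left(-3 + 4\right)}{-3 + 4}} - 52\right)^{2} = \left(4 \sqrt{\frac{2 + 4 \cdot 1}{1}} - 52\right)^{2} = \left(4 \sqrt{1 \left(2 + 4\right)} - 52\right)^{2} = \left(4 \sqrt{1 \cdot 6} - 52\right)^{2} = \left(4 \sqrt{6} - 52\right)^{2} = \left(-52 + 4 \sqrt{6}\right)^{2}$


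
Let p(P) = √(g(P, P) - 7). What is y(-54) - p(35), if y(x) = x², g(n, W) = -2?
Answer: 2916 - 3*I ≈ 2916.0 - 3.0*I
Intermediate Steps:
p(P) = 3*I (p(P) = √(-2 - 7) = √(-9) = 3*I)
y(-54) - p(35) = (-54)² - 3*I = 2916 - 3*I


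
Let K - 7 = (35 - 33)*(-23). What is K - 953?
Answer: -992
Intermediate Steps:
K = -39 (K = 7 + (35 - 33)*(-23) = 7 + 2*(-23) = 7 - 46 = -39)
K - 953 = -39 - 953 = -992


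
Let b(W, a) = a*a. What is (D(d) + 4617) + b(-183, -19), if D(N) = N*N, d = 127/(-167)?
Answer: 138847571/27889 ≈ 4978.6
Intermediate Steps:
d = -127/167 (d = 127*(-1/167) = -127/167 ≈ -0.76048)
D(N) = N²
b(W, a) = a²
(D(d) + 4617) + b(-183, -19) = ((-127/167)² + 4617) + (-19)² = (16129/27889 + 4617) + 361 = 128779642/27889 + 361 = 138847571/27889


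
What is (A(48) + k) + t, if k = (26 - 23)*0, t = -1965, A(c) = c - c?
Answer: -1965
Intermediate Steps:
A(c) = 0
k = 0 (k = 3*0 = 0)
(A(48) + k) + t = (0 + 0) - 1965 = 0 - 1965 = -1965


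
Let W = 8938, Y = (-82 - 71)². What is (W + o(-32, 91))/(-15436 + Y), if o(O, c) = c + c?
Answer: 9120/7973 ≈ 1.1439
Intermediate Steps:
o(O, c) = 2*c
Y = 23409 (Y = (-153)² = 23409)
(W + o(-32, 91))/(-15436 + Y) = (8938 + 2*91)/(-15436 + 23409) = (8938 + 182)/7973 = 9120*(1/7973) = 9120/7973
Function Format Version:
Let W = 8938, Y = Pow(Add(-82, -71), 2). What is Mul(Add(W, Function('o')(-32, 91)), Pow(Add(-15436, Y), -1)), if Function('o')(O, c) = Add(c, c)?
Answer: Rational(9120, 7973) ≈ 1.1439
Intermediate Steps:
Function('o')(O, c) = Mul(2, c)
Y = 23409 (Y = Pow(-153, 2) = 23409)
Mul(Add(W, Function('o')(-32, 91)), Pow(Add(-15436, Y), -1)) = Mul(Add(8938, Mul(2, 91)), Pow(Add(-15436, 23409), -1)) = Mul(Add(8938, 182), Pow(7973, -1)) = Mul(9120, Rational(1, 7973)) = Rational(9120, 7973)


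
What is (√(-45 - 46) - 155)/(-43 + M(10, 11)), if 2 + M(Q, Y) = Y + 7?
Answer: 155/27 - I*√91/27 ≈ 5.7407 - 0.35331*I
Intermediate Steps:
M(Q, Y) = 5 + Y (M(Q, Y) = -2 + (Y + 7) = -2 + (7 + Y) = 5 + Y)
(√(-45 - 46) - 155)/(-43 + M(10, 11)) = (√(-45 - 46) - 155)/(-43 + (5 + 11)) = (√(-91) - 155)/(-43 + 16) = (I*√91 - 155)/(-27) = (-155 + I*√91)*(-1/27) = 155/27 - I*√91/27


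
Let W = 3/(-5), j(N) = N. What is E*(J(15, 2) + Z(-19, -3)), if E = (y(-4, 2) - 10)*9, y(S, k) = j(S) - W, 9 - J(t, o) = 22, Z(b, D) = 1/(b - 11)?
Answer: 78591/50 ≈ 1571.8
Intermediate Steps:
Z(b, D) = 1/(-11 + b)
J(t, o) = -13 (J(t, o) = 9 - 1*22 = 9 - 22 = -13)
W = -⅗ (W = 3*(-⅕) = -⅗ ≈ -0.60000)
y(S, k) = ⅗ + S (y(S, k) = S - 1*(-⅗) = S + ⅗ = ⅗ + S)
E = -603/5 (E = ((⅗ - 4) - 10)*9 = (-17/5 - 10)*9 = -67/5*9 = -603/5 ≈ -120.60)
E*(J(15, 2) + Z(-19, -3)) = -603*(-13 + 1/(-11 - 19))/5 = -603*(-13 + 1/(-30))/5 = -603*(-13 - 1/30)/5 = -603/5*(-391/30) = 78591/50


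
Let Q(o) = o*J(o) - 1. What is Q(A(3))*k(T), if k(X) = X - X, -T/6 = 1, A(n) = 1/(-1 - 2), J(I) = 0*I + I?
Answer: 0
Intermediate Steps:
J(I) = I (J(I) = 0 + I = I)
A(n) = -⅓ (A(n) = 1/(-3) = -⅓)
T = -6 (T = -6*1 = -6)
k(X) = 0
Q(o) = -1 + o² (Q(o) = o*o - 1 = o² - 1 = -1 + o²)
Q(A(3))*k(T) = (-1 + (-⅓)²)*0 = (-1 + ⅑)*0 = -8/9*0 = 0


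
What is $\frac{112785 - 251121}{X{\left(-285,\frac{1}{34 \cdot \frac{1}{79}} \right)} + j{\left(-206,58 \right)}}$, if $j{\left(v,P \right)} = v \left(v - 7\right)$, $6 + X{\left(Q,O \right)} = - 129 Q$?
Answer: $- \frac{46112}{26879} \approx -1.7155$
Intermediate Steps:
$X{\left(Q,O \right)} = -6 - 129 Q$
$j{\left(v,P \right)} = v \left(-7 + v\right)$
$\frac{112785 - 251121}{X{\left(-285,\frac{1}{34 \cdot \frac{1}{79}} \right)} + j{\left(-206,58 \right)}} = \frac{112785 - 251121}{\left(-6 - -36765\right) - 206 \left(-7 - 206\right)} = - \frac{138336}{\left(-6 + 36765\right) - -43878} = - \frac{138336}{36759 + 43878} = - \frac{138336}{80637} = \left(-138336\right) \frac{1}{80637} = - \frac{46112}{26879}$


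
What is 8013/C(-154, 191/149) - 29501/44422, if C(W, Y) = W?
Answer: -12874880/244321 ≈ -52.697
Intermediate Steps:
8013/C(-154, 191/149) - 29501/44422 = 8013/(-154) - 29501/44422 = 8013*(-1/154) - 29501*1/44422 = -8013/154 - 29501/44422 = -12874880/244321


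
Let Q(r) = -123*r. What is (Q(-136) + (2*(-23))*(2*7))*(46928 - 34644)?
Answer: 197575856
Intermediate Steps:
(Q(-136) + (2*(-23))*(2*7))*(46928 - 34644) = (-123*(-136) + (2*(-23))*(2*7))*(46928 - 34644) = (16728 - 46*14)*12284 = (16728 - 644)*12284 = 16084*12284 = 197575856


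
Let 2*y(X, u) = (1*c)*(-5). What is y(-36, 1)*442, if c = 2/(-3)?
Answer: 2210/3 ≈ 736.67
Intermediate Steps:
c = -⅔ (c = 2*(-⅓) = -⅔ ≈ -0.66667)
y(X, u) = 5/3 (y(X, u) = ((1*(-⅔))*(-5))/2 = (-⅔*(-5))/2 = (½)*(10/3) = 5/3)
y(-36, 1)*442 = (5/3)*442 = 2210/3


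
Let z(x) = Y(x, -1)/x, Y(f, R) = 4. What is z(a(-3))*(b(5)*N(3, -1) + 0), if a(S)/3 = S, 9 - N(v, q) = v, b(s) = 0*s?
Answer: 0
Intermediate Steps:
b(s) = 0
N(v, q) = 9 - v
a(S) = 3*S
z(x) = 4/x
z(a(-3))*(b(5)*N(3, -1) + 0) = (4/((3*(-3))))*(0*(9 - 1*3) + 0) = (4/(-9))*(0*(9 - 3) + 0) = (4*(-⅑))*(0*6 + 0) = -4*(0 + 0)/9 = -4/9*0 = 0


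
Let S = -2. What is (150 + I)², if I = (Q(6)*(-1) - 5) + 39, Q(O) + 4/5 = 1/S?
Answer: 3433609/100 ≈ 34336.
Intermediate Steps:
Q(O) = -13/10 (Q(O) = -⅘ + 1/(-2) = -⅘ - ½ = -13/10)
I = 353/10 (I = (-13/10*(-1) - 5) + 39 = (13/10 - 5) + 39 = -37/10 + 39 = 353/10 ≈ 35.300)
(150 + I)² = (150 + 353/10)² = (1853/10)² = 3433609/100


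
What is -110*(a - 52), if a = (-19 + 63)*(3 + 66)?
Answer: -328240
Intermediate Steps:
a = 3036 (a = 44*69 = 3036)
-110*(a - 52) = -110*(3036 - 52) = -110*2984 = -328240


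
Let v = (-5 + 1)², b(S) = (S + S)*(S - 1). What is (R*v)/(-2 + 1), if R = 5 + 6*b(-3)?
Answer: -2384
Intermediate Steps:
b(S) = 2*S*(-1 + S) (b(S) = (2*S)*(-1 + S) = 2*S*(-1 + S))
v = 16 (v = (-4)² = 16)
R = 149 (R = 5 + 6*(2*(-3)*(-1 - 3)) = 5 + 6*(2*(-3)*(-4)) = 5 + 6*24 = 5 + 144 = 149)
(R*v)/(-2 + 1) = (149*16)/(-2 + 1) = 2384/(-1) = 2384*(-1) = -2384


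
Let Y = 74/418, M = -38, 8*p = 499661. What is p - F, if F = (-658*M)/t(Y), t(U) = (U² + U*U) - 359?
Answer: 7842793004593/125429928 ≈ 62527.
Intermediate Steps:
p = 499661/8 (p = (⅛)*499661 = 499661/8 ≈ 62458.)
Y = 37/209 (Y = 74*(1/418) = 37/209 ≈ 0.17703)
t(U) = -359 + 2*U² (t(U) = (U² + U²) - 359 = 2*U² - 359 = -359 + 2*U²)
F = -1092199724/15678741 (F = (-658*(-38))/(-359 + 2*(37/209)²) = 25004/(-359 + 2*(1369/43681)) = 25004/(-359 + 2738/43681) = 25004/(-15678741/43681) = 25004*(-43681/15678741) = -1092199724/15678741 ≈ -69.661)
p - F = 499661/8 - 1*(-1092199724/15678741) = 499661/8 + 1092199724/15678741 = 7842793004593/125429928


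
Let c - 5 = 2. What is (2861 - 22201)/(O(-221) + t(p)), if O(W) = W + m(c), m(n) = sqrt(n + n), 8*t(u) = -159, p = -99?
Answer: 298145440/3712433 + 1237760*sqrt(14)/3712433 ≈ 81.557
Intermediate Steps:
c = 7 (c = 5 + 2 = 7)
t(u) = -159/8 (t(u) = (1/8)*(-159) = -159/8)
m(n) = sqrt(2)*sqrt(n) (m(n) = sqrt(2*n) = sqrt(2)*sqrt(n))
O(W) = W + sqrt(14) (O(W) = W + sqrt(2)*sqrt(7) = W + sqrt(14))
(2861 - 22201)/(O(-221) + t(p)) = (2861 - 22201)/((-221 + sqrt(14)) - 159/8) = -19340/(-1927/8 + sqrt(14))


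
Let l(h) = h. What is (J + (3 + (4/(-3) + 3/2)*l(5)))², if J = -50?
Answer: 76729/36 ≈ 2131.4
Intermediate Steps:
(J + (3 + (4/(-3) + 3/2)*l(5)))² = (-50 + (3 + (4/(-3) + 3/2)*5))² = (-50 + (3 + (4*(-⅓) + 3*(½))*5))² = (-50 + (3 + (-4/3 + 3/2)*5))² = (-50 + (3 + (⅙)*5))² = (-50 + (3 + ⅚))² = (-50 + 23/6)² = (-277/6)² = 76729/36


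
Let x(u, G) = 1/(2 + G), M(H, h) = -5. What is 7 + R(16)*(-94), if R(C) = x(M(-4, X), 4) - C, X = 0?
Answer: 4486/3 ≈ 1495.3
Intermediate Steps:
R(C) = ⅙ - C (R(C) = 1/(2 + 4) - C = 1/6 - C = ⅙ - C)
7 + R(16)*(-94) = 7 + (⅙ - 1*16)*(-94) = 7 + (⅙ - 16)*(-94) = 7 - 95/6*(-94) = 7 + 4465/3 = 4486/3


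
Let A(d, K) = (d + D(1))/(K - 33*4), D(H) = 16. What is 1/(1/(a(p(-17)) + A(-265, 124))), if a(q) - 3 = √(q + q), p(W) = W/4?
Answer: 273/8 + I*√34/2 ≈ 34.125 + 2.9155*I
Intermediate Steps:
p(W) = W/4 (p(W) = W*(¼) = W/4)
a(q) = 3 + √2*√q (a(q) = 3 + √(q + q) = 3 + √(2*q) = 3 + √2*√q)
A(d, K) = (16 + d)/(-132 + K) (A(d, K) = (d + 16)/(K - 33*4) = (16 + d)/(K - 132) = (16 + d)/(-132 + K))
1/(1/(a(p(-17)) + A(-265, 124))) = 1/(1/((3 + √2*√((¼)*(-17))) + (16 - 265)/(-132 + 124))) = 1/(1/((3 + √2*√(-17/4)) - 249/(-8))) = 1/(1/((3 + √2*(I*√17/2)) - ⅛*(-249))) = 1/(1/((3 + I*√34/2) + 249/8)) = 1/(1/(273/8 + I*√34/2)) = 273/8 + I*√34/2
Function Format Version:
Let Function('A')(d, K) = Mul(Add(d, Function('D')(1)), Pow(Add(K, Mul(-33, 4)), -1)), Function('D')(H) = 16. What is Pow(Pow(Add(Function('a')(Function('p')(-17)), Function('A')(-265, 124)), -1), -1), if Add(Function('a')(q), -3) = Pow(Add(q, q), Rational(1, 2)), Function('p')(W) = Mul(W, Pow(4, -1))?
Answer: Add(Rational(273, 8), Mul(Rational(1, 2), I, Pow(34, Rational(1, 2)))) ≈ Add(34.125, Mul(2.9155, I))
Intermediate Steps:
Function('p')(W) = Mul(Rational(1, 4), W) (Function('p')(W) = Mul(W, Rational(1, 4)) = Mul(Rational(1, 4), W))
Function('a')(q) = Add(3, Mul(Pow(2, Rational(1, 2)), Pow(q, Rational(1, 2)))) (Function('a')(q) = Add(3, Pow(Add(q, q), Rational(1, 2))) = Add(3, Pow(Mul(2, q), Rational(1, 2))) = Add(3, Mul(Pow(2, Rational(1, 2)), Pow(q, Rational(1, 2)))))
Function('A')(d, K) = Mul(Pow(Add(-132, K), -1), Add(16, d)) (Function('A')(d, K) = Mul(Add(d, 16), Pow(Add(K, Mul(-33, 4)), -1)) = Mul(Add(16, d), Pow(Add(K, -132), -1)) = Mul(Add(16, d), Pow(Add(-132, K), -1)) = Mul(Pow(Add(-132, K), -1), Add(16, d)))
Pow(Pow(Add(Function('a')(Function('p')(-17)), Function('A')(-265, 124)), -1), -1) = Pow(Pow(Add(Add(3, Mul(Pow(2, Rational(1, 2)), Pow(Mul(Rational(1, 4), -17), Rational(1, 2)))), Mul(Pow(Add(-132, 124), -1), Add(16, -265))), -1), -1) = Pow(Pow(Add(Add(3, Mul(Pow(2, Rational(1, 2)), Pow(Rational(-17, 4), Rational(1, 2)))), Mul(Pow(-8, -1), -249)), -1), -1) = Pow(Pow(Add(Add(3, Mul(Pow(2, Rational(1, 2)), Mul(Rational(1, 2), I, Pow(17, Rational(1, 2))))), Mul(Rational(-1, 8), -249)), -1), -1) = Pow(Pow(Add(Add(3, Mul(Rational(1, 2), I, Pow(34, Rational(1, 2)))), Rational(249, 8)), -1), -1) = Pow(Pow(Add(Rational(273, 8), Mul(Rational(1, 2), I, Pow(34, Rational(1, 2)))), -1), -1) = Add(Rational(273, 8), Mul(Rational(1, 2), I, Pow(34, Rational(1, 2))))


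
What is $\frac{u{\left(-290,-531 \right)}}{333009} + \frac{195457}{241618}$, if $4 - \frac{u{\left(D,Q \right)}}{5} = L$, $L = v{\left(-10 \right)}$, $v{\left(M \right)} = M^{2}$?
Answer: $\frac{21657654491}{26820322854} \approx 0.80751$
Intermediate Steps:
$L = 100$ ($L = \left(-10\right)^{2} = 100$)
$u{\left(D,Q \right)} = -480$ ($u{\left(D,Q \right)} = 20 - 500 = -480$)
$\frac{u{\left(-290,-531 \right)}}{333009} + \frac{195457}{241618} = - \frac{480}{333009} + \frac{195457}{241618} = \left(-480\right) \frac{1}{333009} + 195457 \cdot \frac{1}{241618} = - \frac{160}{111003} + \frac{195457}{241618} = \frac{21657654491}{26820322854}$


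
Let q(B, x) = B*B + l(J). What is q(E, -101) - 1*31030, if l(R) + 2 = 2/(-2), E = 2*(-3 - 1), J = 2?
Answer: -30969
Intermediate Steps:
E = -8 (E = 2*(-4) = -8)
l(R) = -3 (l(R) = -2 + 2/(-2) = -2 + 2*(-1/2) = -2 - 1 = -3)
q(B, x) = -3 + B**2 (q(B, x) = B*B - 3 = B**2 - 3 = -3 + B**2)
q(E, -101) - 1*31030 = (-3 + (-8)**2) - 1*31030 = (-3 + 64) - 31030 = 61 - 31030 = -30969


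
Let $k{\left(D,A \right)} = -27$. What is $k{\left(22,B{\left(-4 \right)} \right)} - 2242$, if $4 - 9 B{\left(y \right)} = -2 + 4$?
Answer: $-2269$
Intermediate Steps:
$B{\left(y \right)} = \frac{2}{9}$ ($B{\left(y \right)} = \frac{4}{9} - \frac{-2 + 4}{9} = \frac{4}{9} - \frac{2}{9} = \frac{2}{9}$)
$k{\left(22,B{\left(-4 \right)} \right)} - 2242 = -27 - 2242 = -2269$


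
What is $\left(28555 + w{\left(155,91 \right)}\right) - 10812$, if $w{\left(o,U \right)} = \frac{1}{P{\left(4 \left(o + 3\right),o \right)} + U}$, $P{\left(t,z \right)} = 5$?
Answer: $\frac{1703329}{96} \approx 17743.0$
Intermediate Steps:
$w{\left(o,U \right)} = \frac{1}{5 + U}$
$\left(28555 + w{\left(155,91 \right)}\right) - 10812 = \left(28555 + \frac{1}{5 + 91}\right) - 10812 = \left(28555 + \frac{1}{96}\right) - 10812 = \frac{2741281}{96} - 10812 = \frac{1703329}{96}$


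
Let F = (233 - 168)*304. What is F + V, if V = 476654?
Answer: 496414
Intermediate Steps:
F = 19760 (F = 65*304 = 19760)
F + V = 19760 + 476654 = 496414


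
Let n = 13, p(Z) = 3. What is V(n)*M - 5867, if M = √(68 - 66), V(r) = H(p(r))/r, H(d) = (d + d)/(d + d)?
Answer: -5867 + √2/13 ≈ -5866.9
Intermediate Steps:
H(d) = 1 (H(d) = (2*d)/((2*d)) = (2*d)*(1/(2*d)) = 1)
V(r) = 1/r
M = √2 ≈ 1.4142
V(n)*M - 5867 = √2/13 - 5867 = -5867 + √2/13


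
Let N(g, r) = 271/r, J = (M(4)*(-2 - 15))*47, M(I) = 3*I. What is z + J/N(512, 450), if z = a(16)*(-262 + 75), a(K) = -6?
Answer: -4010538/271 ≈ -14799.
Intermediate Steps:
J = -9588 (J = ((3*4)*(-2 - 15))*47 = (12*(-17))*47 = -204*47 = -9588)
z = 1122 (z = -6*(-262 + 75) = -6*(-187) = 1122)
z + J/N(512, 450) = 1122 - 9588/(271/450) = 1122 - 9588/(271*(1/450)) = 1122 - 9588/271/450 = 1122 - 9588*450/271 = 1122 - 4314600/271 = -4010538/271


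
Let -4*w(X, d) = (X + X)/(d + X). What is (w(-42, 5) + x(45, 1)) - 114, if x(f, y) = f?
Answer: -2574/37 ≈ -69.568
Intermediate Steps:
w(X, d) = -X/(2*(X + d)) (w(X, d) = -(X + X)/(4*(d + X)) = -2*X/(4*(X + d)) = -X/(2*(X + d)))
(w(-42, 5) + x(45, 1)) - 114 = (-1*(-42)/(2*(-42) + 2*5) + 45) - 114 = (-1*(-42)/(-84 + 10) + 45) - 114 = (-1*(-42)/(-74) + 45) - 114 = (-1*(-42)*(-1/74) + 45) - 114 = (-21/37 + 45) - 114 = 1644/37 - 114 = -2574/37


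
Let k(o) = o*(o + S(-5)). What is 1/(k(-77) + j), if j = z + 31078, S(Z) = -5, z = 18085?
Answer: 1/55477 ≈ 1.8025e-5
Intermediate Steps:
j = 49163 (j = 18085 + 31078 = 49163)
k(o) = o*(-5 + o) (k(o) = o*(o - 5) = o*(-5 + o))
1/(k(-77) + j) = 1/(-77*(-5 - 77) + 49163) = 1/(-77*(-82) + 49163) = 1/(6314 + 49163) = 1/55477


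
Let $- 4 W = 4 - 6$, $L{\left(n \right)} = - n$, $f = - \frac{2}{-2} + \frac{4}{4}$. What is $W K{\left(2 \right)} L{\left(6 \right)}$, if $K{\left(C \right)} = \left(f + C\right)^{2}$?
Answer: $-48$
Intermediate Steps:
$f = 2$ ($f = \left(-2\right) \left(- \frac{1}{2}\right) + 4 \cdot \frac{1}{4} = 1 + 1 = 2$)
$K{\left(C \right)} = \left(2 + C\right)^{2}$
$W = \frac{1}{2}$ ($W = - \frac{4 - 6}{4} = \left(- \frac{1}{4}\right) \left(-2\right) = \frac{1}{2} \approx 0.5$)
$W K{\left(2 \right)} L{\left(6 \right)} = \frac{\left(2 + 2\right)^{2}}{2} \left(\left(-1\right) 6\right) = \frac{4^{2}}{2} \left(-6\right) = \frac{1}{2} \cdot 16 \left(-6\right) = 8 \left(-6\right) = -48$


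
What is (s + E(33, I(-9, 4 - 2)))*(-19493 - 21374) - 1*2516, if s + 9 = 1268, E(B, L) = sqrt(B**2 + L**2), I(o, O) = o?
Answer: -51454069 - 122601*sqrt(130) ≈ -5.2852e+7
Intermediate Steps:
s = 1259 (s = -9 + 1268 = 1259)
(s + E(33, I(-9, 4 - 2)))*(-19493 - 21374) - 1*2516 = (1259 + sqrt(33**2 + (-9)**2))*(-19493 - 21374) - 1*2516 = (1259 + sqrt(1089 + 81))*(-40867) - 2516 = (1259 + sqrt(1170))*(-40867) - 2516 = (1259 + 3*sqrt(130))*(-40867) - 2516 = (-51451553 - 122601*sqrt(130)) - 2516 = -51454069 - 122601*sqrt(130)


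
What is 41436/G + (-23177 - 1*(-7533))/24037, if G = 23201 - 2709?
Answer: 168855071/123141551 ≈ 1.3712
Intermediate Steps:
G = 20492
41436/G + (-23177 - 1*(-7533))/24037 = 41436/20492 + (-23177 - 1*(-7533))/24037 = 41436*(1/20492) + (-23177 + 7533)*(1/24037) = 10359/5123 - 15644*1/24037 = 10359/5123 - 15644/24037 = 168855071/123141551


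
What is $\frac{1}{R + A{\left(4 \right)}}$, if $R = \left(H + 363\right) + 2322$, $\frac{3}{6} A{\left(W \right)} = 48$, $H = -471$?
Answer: $\frac{1}{2310} \approx 0.0004329$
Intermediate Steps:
$A{\left(W \right)} = 96$ ($A{\left(W \right)} = 2 \cdot 48 = 96$)
$R = 2214$ ($R = \left(-471 + 363\right) + 2322 = -108 + 2322 = 2214$)
$\frac{1}{R + A{\left(4 \right)}} = \frac{1}{2214 + 96} = \frac{1}{2310}$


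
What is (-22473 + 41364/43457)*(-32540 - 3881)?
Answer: 35567575734537/43457 ≈ 8.1845e+8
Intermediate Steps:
(-22473 + 41364/43457)*(-32540 - 3881) = (-22473 + 41364*(1/43457))*(-36421) = (-22473 + 41364/43457)*(-36421) = -976567797/43457*(-36421) = 35567575734537/43457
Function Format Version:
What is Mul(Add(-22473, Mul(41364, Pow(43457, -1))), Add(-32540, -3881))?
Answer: Rational(35567575734537, 43457) ≈ 8.1845e+8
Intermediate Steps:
Mul(Add(-22473, Mul(41364, Pow(43457, -1))), Add(-32540, -3881)) = Mul(Add(-22473, Mul(41364, Rational(1, 43457))), -36421) = Mul(Add(-22473, Rational(41364, 43457)), -36421) = Mul(Rational(-976567797, 43457), -36421) = Rational(35567575734537, 43457)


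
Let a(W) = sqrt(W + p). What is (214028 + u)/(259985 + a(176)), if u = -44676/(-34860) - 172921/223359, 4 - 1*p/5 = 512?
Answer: 7221035890357480664/8771546858062418031 - 277748173562224*I*sqrt(591)/43857734290312090155 ≈ 0.82323 - 0.00015396*I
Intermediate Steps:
p = -2540 (p = 20 - 5*512 = 20 - 2560 = -2540)
a(W) = sqrt(-2540 + W) (a(W) = sqrt(W - 2540) = sqrt(-2540 + W))
u = 329230052/648857895 (u = -44676*(-1/34860) - 172921*1/223359 = 3723/2905 - 172921/223359 = 329230052/648857895 ≈ 0.50740)
(214028 + u)/(259985 + a(176)) = (214028 + 329230052/648857895)/(259985 + sqrt(-2540 + 176)) = 138874086781112/(648857895*(259985 + sqrt(-2364))) = 138874086781112/(648857895*(259985 + 2*I*sqrt(591)))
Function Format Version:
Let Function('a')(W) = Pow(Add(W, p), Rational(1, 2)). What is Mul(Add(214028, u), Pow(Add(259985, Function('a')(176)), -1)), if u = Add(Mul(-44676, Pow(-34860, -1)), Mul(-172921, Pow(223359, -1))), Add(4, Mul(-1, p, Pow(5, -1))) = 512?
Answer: Add(Rational(7221035890357480664, 8771546858062418031), Mul(Rational(-277748173562224, 43857734290312090155), I, Pow(591, Rational(1, 2)))) ≈ Add(0.82323, Mul(-0.00015396, I))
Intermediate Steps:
p = -2540 (p = Add(20, Mul(-5, 512)) = Add(20, -2560) = -2540)
Function('a')(W) = Pow(Add(-2540, W), Rational(1, 2)) (Function('a')(W) = Pow(Add(W, -2540), Rational(1, 2)) = Pow(Add(-2540, W), Rational(1, 2)))
u = Rational(329230052, 648857895) (u = Add(Mul(-44676, Rational(-1, 34860)), Mul(-172921, Rational(1, 223359))) = Add(Rational(3723, 2905), Rational(-172921, 223359)) = Rational(329230052, 648857895) ≈ 0.50740)
Mul(Add(214028, u), Pow(Add(259985, Function('a')(176)), -1)) = Mul(Add(214028, Rational(329230052, 648857895)), Pow(Add(259985, Pow(Add(-2540, 176), Rational(1, 2))), -1)) = Mul(Rational(138874086781112, 648857895), Pow(Add(259985, Pow(-2364, Rational(1, 2))), -1)) = Mul(Rational(138874086781112, 648857895), Pow(Add(259985, Mul(2, I, Pow(591, Rational(1, 2)))), -1))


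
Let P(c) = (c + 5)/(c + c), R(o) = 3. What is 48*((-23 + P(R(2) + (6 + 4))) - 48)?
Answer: -43872/13 ≈ -3374.8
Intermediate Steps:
P(c) = (5 + c)/(2*c) (P(c) = (5 + c)/((2*c)) = (5 + c)*(1/(2*c)) = (5 + c)/(2*c))
48*((-23 + P(R(2) + (6 + 4))) - 48) = 48*((-23 + (5 + (3 + (6 + 4)))/(2*(3 + (6 + 4)))) - 48) = 48*((-23 + (5 + (3 + 10))/(2*(3 + 10))) - 48) = 48*((-23 + (½)*(5 + 13)/13) - 48) = 48*((-23 + (½)*(1/13)*18) - 48) = 48*((-23 + 9/13) - 48) = 48*(-290/13 - 48) = 48*(-914/13) = -43872/13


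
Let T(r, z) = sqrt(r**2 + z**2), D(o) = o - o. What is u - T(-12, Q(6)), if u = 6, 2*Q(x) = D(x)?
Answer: -6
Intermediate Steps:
D(o) = 0
Q(x) = 0 (Q(x) = (1/2)*0 = 0)
u - T(-12, Q(6)) = 6 - sqrt((-12)**2 + 0**2) = 6 - sqrt(144 + 0) = 6 - sqrt(144) = 6 - 1*12 = 6 - 12 = -6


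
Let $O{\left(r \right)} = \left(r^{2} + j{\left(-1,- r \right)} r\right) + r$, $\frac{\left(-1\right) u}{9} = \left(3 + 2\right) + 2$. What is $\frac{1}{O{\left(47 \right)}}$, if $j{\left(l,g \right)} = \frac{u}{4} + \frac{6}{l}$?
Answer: $\frac{4}{4935} \approx 0.00081054$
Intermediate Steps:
$u = -63$ ($u = - 9 \left(\left(3 + 2\right) + 2\right) = - 9 \left(5 + 2\right) = \left(-9\right) 7 = -63$)
$j{\left(l,g \right)} = - \frac{63}{4} + \frac{6}{l}$
$O{\left(r \right)} = r^{2} - \frac{83 r}{4}$ ($O{\left(r \right)} = \left(r^{2} + \left(- \frac{63}{4} + \frac{6}{-1}\right) r\right) + r = \left(r^{2} + \left(- \frac{63}{4} + 6 \left(-1\right)\right) r\right) + r = \left(r^{2} + \left(- \frac{63}{4} - 6\right) r\right) + r = \left(r^{2} - \frac{87 r}{4}\right) + r = r^{2} - \frac{83 r}{4}$)
$\frac{1}{O{\left(47 \right)}} = \frac{1}{\frac{1}{4} \cdot 47 \left(-83 + 4 \cdot 47\right)} = \frac{1}{\frac{1}{4} \cdot 47 \left(-83 + 188\right)} = \frac{1}{\frac{1}{4} \cdot 47 \cdot 105} = \frac{1}{\frac{4935}{4}} = \frac{4}{4935}$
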